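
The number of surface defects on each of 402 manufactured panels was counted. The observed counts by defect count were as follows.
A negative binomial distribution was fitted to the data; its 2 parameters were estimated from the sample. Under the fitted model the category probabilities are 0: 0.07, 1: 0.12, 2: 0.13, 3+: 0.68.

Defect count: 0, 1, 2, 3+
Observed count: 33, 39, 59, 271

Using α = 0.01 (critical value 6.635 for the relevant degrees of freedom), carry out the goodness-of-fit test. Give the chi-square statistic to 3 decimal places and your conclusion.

3.499; do not reject

Expected counts E_i = n·p_i: 402×0.07 = 28.14, 402×0.12 = 48.24, 402×0.13 = 52.26, 402×0.68 = 273.36.
0: (33 − 28.14)²/28.14 = 23.6196/28.14 = 0.8394
1: (39 − 48.24)²/48.24 = 85.3776/48.24 = 1.7699
2: (59 − 52.26)²/52.26 = 45.4276/52.26 = 0.8693
3+: (271 − 273.36)²/273.36 = 5.5696/273.36 = 0.0204
Sum = 3.499
df = 1. Since 3.499 < 6.635, we do not reject H₀.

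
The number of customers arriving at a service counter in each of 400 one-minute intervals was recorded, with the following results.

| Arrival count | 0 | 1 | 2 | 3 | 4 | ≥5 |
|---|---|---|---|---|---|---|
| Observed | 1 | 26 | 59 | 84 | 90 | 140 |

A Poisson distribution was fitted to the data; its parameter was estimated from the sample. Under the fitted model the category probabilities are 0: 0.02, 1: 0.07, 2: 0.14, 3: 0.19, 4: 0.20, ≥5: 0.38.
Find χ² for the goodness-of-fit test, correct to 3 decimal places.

Expected counts E_i = n·p_i: 400×0.02 = 8, 400×0.07 = 28, 400×0.14 = 56, 400×0.19 = 76, 400×0.20 = 80, 400×0.38 = 152.
cat         O        E   (O−E)²/E
0           1        8     6.1250
1          26       28     0.1429
2          59       56     0.1607
3          84       76     0.8421
4          90       80     1.2500
≥5        140      152     0.9474
Sum = 9.468

9.468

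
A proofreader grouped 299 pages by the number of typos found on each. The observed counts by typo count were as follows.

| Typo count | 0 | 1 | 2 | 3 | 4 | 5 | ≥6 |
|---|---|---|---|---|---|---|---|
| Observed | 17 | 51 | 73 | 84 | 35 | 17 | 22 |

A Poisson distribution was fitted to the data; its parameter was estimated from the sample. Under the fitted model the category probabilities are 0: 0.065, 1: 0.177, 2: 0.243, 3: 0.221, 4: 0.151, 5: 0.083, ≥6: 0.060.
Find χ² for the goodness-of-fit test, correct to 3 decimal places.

10.899

Expected counts E_i = n·p_i: 299×0.065 = 19.435, 299×0.177 = 52.923, 299×0.243 = 72.657, 299×0.221 = 66.079, 299×0.151 = 45.149, 299×0.083 = 24.817, 299×0.060 = 17.94.
χ² = (17−19.435)²/19.435 + (51−52.923)²/52.923 + (73−72.657)²/72.657 + (84−66.079)²/66.079 + (35−45.149)²/45.149 + (17−24.817)²/24.817 + (22−17.94)²/17.94
   = 0.3051 + 0.0699 + 0.0016 + 4.8603 + 2.2814 + 2.4622 + 0.9188
Sum = 10.899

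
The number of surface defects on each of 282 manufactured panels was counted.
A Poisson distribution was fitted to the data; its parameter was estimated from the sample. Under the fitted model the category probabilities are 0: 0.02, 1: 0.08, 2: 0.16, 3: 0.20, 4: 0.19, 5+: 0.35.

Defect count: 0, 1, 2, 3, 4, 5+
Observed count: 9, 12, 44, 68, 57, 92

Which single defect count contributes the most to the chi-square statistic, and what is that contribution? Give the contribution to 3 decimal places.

Expected counts E_i = n·p_i: 282×0.02 = 5.64, 282×0.08 = 22.56, 282×0.16 = 45.12, 282×0.20 = 56.4, 282×0.19 = 53.58, 282×0.35 = 98.7.
χ² = (9−5.64)²/5.64 + (12−22.56)²/22.56 + (44−45.12)²/45.12 + (68−56.4)²/56.4 + (57−53.58)²/53.58 + (92−98.7)²/98.7
   = 2.0017 + 4.9430 + 0.0278 + 2.3858 + 0.2183 + 0.4548
The largest term is for 1: 4.943.

1, 4.943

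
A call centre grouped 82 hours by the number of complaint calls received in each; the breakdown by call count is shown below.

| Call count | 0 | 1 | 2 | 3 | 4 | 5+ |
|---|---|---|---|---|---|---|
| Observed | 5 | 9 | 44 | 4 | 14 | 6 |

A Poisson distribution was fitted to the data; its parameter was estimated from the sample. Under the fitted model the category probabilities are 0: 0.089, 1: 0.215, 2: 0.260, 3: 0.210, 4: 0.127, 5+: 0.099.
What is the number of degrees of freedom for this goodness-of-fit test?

4

There are k = 6 categories and 1 parameter estimated from the data, so df = 6 − 1 − 1 = 4.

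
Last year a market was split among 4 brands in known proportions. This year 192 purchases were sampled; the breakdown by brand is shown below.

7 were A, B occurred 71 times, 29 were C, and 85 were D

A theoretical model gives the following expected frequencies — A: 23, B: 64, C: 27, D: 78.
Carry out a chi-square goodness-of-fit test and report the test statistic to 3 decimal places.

cat         O        E   (O−E)²/E
A           7       23    11.1304
B          71       64     0.7656
C          29       27     0.1481
D          85       78     0.6282
Sum = 12.672

12.672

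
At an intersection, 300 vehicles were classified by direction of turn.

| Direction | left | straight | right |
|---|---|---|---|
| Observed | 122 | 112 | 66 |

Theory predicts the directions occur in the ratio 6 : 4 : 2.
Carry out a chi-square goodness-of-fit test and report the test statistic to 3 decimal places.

11.787

Ratio total = 12. Expected counts: 300×6/12 = 150, 300×4/12 = 100, 300×2/12 = 50.
left: (122 − 150)²/150 = 784/150 = 5.2267
straight: (112 − 100)²/100 = 144/100 = 1.4400
right: (66 − 50)²/50 = 256/50 = 5.1200
Sum = 11.787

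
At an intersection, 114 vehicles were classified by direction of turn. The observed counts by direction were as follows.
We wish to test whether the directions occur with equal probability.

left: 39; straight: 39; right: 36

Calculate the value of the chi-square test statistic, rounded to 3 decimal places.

Under H₀ each category has probability 1/3, so each expected count is 114/3 = 38.
cat           O        E   (O−E)²/E
left         39       38     0.0263
straight     39       38     0.0263
right        36       38     0.1053
Sum = 0.158

0.158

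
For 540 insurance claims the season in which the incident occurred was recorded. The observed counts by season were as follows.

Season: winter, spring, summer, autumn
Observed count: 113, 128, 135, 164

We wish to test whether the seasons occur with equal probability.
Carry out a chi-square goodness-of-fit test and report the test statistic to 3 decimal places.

Under H₀ each category has probability 1/4, so each expected count is 540/4 = 135.
winter: (113 − 135)²/135 = 484/135 = 3.5852
spring: (128 − 135)²/135 = 49/135 = 0.3630
summer: (135 − 135)²/135 = 0/135 = 0.0000
autumn: (164 − 135)²/135 = 841/135 = 6.2296
Sum = 10.178

10.178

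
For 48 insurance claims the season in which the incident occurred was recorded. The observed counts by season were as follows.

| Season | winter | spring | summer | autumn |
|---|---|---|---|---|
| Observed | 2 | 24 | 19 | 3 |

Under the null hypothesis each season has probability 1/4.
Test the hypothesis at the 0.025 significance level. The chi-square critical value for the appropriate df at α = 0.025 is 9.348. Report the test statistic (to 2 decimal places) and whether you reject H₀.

31.17; reject

Under H₀ each category has probability 1/4, so each expected count is 48/4 = 12.
χ² = (2−12)²/12 + (24−12)²/12 + (19−12)²/12 + (3−12)²/12
   = 8.333 + 12.000 + 4.083 + 6.750
Sum = 31.17
df = 3. Since 31.17 > 9.348, we reject H₀.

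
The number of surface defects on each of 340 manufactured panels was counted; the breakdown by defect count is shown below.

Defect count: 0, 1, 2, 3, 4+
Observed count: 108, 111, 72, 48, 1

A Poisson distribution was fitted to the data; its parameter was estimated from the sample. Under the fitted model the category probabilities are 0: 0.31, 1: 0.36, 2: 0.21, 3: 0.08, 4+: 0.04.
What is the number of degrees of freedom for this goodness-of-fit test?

3

There are k = 5 categories and 1 parameter estimated from the data, so df = 5 − 1 − 1 = 3.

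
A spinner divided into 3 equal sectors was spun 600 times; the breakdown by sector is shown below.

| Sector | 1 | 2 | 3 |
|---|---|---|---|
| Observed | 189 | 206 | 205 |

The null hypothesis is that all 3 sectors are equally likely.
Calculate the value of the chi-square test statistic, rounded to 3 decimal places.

Expected count for each of the 3 categories: 600/3 = 200.
1: (189 − 200)²/200 = 121/200 = 0.6050
2: (206 − 200)²/200 = 36/200 = 0.1800
3: (205 − 200)²/200 = 25/200 = 0.1250
Sum = 0.910

0.910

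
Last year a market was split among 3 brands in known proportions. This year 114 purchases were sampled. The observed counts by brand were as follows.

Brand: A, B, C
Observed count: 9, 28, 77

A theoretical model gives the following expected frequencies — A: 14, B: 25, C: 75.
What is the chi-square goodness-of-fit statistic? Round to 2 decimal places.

cat         O        E   (O−E)²/E
A           9       14      1.786
B          28       25      0.360
C          77       75      0.053
Sum = 2.20

2.20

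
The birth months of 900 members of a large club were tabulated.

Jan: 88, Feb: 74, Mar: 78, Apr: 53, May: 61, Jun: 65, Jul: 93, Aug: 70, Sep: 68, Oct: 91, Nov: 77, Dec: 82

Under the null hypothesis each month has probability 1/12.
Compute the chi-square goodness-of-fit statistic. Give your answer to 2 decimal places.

22.21

Under H₀ each category has probability 1/12, so each expected count is 900/12 = 75.
cat         O        E   (O−E)²/E
Jan        88       75      2.253
Feb        74       75      0.013
Mar        78       75      0.120
Apr        53       75      6.453
May        61       75      2.613
Jun        65       75      1.333
Jul        93       75      4.320
Aug        70       75      0.333
Sep        68       75      0.653
Oct        91       75      3.413
Nov        77       75      0.053
Dec        82       75      0.653
Sum = 22.21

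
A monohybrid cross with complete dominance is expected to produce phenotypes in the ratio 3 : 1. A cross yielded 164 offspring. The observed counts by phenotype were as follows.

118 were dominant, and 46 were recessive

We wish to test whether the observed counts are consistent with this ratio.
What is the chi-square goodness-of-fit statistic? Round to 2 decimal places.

Ratio total = 4. Expected counts: 164×3/4 = 123, 164×1/4 = 41.
cat            O        E   (O−E)²/E
dominant     118      123      0.203
recessive     46       41      0.610
Sum = 0.81

0.81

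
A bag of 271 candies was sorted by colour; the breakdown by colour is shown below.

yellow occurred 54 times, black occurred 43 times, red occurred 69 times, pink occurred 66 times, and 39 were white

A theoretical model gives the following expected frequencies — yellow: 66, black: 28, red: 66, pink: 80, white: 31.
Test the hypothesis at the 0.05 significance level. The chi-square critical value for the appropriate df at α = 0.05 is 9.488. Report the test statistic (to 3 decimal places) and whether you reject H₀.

14.868; reject

cat         O        E   (O−E)²/E
yellow     54       66     2.1818
black      43       28     8.0357
red        69       66     0.1364
pink       66       80     2.4500
white      39       31     2.0645
Sum = 14.868
df = 4. Since 14.868 > 9.488, we reject H₀.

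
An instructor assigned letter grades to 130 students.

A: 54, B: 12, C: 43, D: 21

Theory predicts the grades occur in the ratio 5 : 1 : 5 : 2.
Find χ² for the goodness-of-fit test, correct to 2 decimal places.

Ratio total = 13. Expected counts: 130×5/13 = 50, 130×1/13 = 10, 130×5/13 = 50, 130×2/13 = 20.
A: (54 − 50)²/50 = 16/50 = 0.320
B: (12 − 10)²/10 = 4/10 = 0.400
C: (43 − 50)²/50 = 49/50 = 0.980
D: (21 − 20)²/20 = 1/20 = 0.050
Sum = 1.75

1.75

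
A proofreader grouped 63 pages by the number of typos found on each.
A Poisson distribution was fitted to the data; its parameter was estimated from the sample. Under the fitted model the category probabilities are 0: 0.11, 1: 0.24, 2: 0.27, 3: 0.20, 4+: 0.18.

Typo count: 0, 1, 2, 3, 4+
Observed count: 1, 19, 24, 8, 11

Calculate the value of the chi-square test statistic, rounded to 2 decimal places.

Expected counts E_i = n·p_i: 63×0.11 = 6.93, 63×0.24 = 15.12, 63×0.27 = 17.01, 63×0.20 = 12.6, 63×0.18 = 11.34.
cat         O        E   (O−E)²/E
0           1     6.93      5.074
1          19    15.12      0.996
2          24    17.01      2.872
3           8     12.6      1.679
4+         11    11.34      0.010
Sum = 10.63

10.63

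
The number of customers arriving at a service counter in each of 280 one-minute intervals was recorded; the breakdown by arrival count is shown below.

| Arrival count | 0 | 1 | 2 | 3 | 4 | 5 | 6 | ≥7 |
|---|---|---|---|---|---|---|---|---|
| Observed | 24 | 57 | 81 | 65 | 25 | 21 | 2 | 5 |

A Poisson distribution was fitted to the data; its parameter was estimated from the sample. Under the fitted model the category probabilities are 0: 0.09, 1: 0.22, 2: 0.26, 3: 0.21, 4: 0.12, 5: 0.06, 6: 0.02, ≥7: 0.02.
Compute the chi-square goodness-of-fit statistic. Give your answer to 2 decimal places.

Expected counts E_i = n·p_i: 280×0.09 = 25.2, 280×0.22 = 61.6, 280×0.26 = 72.8, 280×0.21 = 58.8, 280×0.12 = 33.6, 280×0.06 = 16.8, 280×0.02 = 5.6, 280×0.02 = 5.6.
0: (24 − 25.2)²/25.2 = 1.44/25.2 = 0.057
1: (57 − 61.6)²/61.6 = 21.16/61.6 = 0.344
2: (81 − 72.8)²/72.8 = 67.24/72.8 = 0.924
3: (65 − 58.8)²/58.8 = 38.44/58.8 = 0.654
4: (25 − 33.6)²/33.6 = 73.96/33.6 = 2.201
5: (21 − 16.8)²/16.8 = 17.64/16.8 = 1.050
6: (2 − 5.6)²/5.6 = 12.96/5.6 = 2.314
≥7: (5 − 5.6)²/5.6 = 0.36/5.6 = 0.064
Sum = 7.61

7.61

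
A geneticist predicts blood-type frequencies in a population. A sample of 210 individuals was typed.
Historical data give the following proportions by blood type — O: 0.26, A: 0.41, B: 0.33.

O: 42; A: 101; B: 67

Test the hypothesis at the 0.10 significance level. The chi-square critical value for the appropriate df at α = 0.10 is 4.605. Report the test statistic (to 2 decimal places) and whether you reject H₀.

Expected counts E_i = n·p_i: 210×0.26 = 54.6, 210×0.41 = 86.1, 210×0.33 = 69.3.
cat         O        E   (O−E)²/E
O          42     54.6      2.908
A         101     86.1      2.579
B          67     69.3      0.076
Sum = 5.56
df = 2. Since 5.56 > 4.605, we reject H₀.

5.56; reject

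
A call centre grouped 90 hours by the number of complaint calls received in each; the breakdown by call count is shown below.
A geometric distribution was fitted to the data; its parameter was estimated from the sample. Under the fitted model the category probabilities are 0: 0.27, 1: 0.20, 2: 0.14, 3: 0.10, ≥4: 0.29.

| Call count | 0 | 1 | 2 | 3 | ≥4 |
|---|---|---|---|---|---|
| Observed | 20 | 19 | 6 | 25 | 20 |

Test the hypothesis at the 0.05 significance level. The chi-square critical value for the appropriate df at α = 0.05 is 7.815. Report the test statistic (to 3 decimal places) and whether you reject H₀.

34.144; reject

Expected counts E_i = n·p_i: 90×0.27 = 24.3, 90×0.20 = 18, 90×0.14 = 12.6, 90×0.10 = 9, 90×0.29 = 26.1.
0: (20 − 24.3)²/24.3 = 18.49/24.3 = 0.7609
1: (19 − 18)²/18 = 1/18 = 0.0556
2: (6 − 12.6)²/12.6 = 43.56/12.6 = 3.4571
3: (25 − 9)²/9 = 256/9 = 28.4444
≥4: (20 − 26.1)²/26.1 = 37.21/26.1 = 1.4257
Sum = 34.144
df = 3. Since 34.144 > 7.815, we reject H₀.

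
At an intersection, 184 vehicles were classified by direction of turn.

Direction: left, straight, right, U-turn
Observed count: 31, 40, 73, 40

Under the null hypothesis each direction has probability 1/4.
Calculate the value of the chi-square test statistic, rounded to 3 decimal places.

22.304

Expected count for each of the 4 categories: 184/4 = 46.
χ² = (31−46)²/46 + (40−46)²/46 + (73−46)²/46 + (40−46)²/46
   = 4.8913 + 0.7826 + 15.8478 + 0.7826
Sum = 22.304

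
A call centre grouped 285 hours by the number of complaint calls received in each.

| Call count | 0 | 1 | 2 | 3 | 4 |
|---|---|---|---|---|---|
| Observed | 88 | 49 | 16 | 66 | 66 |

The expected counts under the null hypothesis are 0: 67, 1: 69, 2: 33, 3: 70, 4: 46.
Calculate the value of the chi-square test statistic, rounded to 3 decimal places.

30.061

0: (88 − 67)²/67 = 441/67 = 6.5821
1: (49 − 69)²/69 = 400/69 = 5.7971
2: (16 − 33)²/33 = 289/33 = 8.7576
3: (66 − 70)²/70 = 16/70 = 0.2286
4: (66 − 46)²/46 = 400/46 = 8.6957
Sum = 30.061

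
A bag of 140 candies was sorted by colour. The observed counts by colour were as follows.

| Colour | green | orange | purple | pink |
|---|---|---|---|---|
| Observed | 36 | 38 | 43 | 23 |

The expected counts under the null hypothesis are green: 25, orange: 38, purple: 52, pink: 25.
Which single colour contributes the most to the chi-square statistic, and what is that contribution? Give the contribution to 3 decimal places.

green: (36 − 25)²/25 = 121/25 = 4.8400
orange: (38 − 38)²/38 = 0/38 = 0.0000
purple: (43 − 52)²/52 = 81/52 = 1.5577
pink: (23 − 25)²/25 = 4/25 = 0.1600
The largest term is for green: 4.840.

green, 4.840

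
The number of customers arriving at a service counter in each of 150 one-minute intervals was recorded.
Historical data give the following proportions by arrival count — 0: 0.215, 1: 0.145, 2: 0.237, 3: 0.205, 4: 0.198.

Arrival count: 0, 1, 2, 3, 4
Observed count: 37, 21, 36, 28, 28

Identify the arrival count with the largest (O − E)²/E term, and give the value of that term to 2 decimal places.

0, 0.70

Expected counts E_i = n·p_i: 150×0.215 = 32.25, 150×0.145 = 21.75, 150×0.237 = 35.55, 150×0.205 = 30.75, 150×0.198 = 29.7.
χ² = (37−32.25)²/32.25 + (21−21.75)²/21.75 + (36−35.55)²/35.55 + (28−30.75)²/30.75 + (28−29.7)²/29.7
   = 0.700 + 0.026 + 0.006 + 0.246 + 0.097
The largest term is for 0: 0.70.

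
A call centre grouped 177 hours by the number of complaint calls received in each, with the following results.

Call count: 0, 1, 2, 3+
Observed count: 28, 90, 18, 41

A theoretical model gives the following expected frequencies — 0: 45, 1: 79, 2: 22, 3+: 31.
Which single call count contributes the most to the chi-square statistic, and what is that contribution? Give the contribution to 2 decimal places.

0, 6.42

0: (28 − 45)²/45 = 289/45 = 6.422
1: (90 − 79)²/79 = 121/79 = 1.532
2: (18 − 22)²/22 = 16/22 = 0.727
3+: (41 − 31)²/31 = 100/31 = 3.226
The largest term is for 0: 6.42.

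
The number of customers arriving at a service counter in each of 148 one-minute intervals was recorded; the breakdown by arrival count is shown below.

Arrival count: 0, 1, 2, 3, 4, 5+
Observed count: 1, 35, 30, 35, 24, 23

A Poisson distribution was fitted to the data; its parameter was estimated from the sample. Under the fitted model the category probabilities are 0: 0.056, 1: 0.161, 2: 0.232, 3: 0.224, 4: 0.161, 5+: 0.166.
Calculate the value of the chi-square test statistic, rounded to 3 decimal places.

12.399

Expected counts E_i = n·p_i: 148×0.056 = 8.288, 148×0.161 = 23.828, 148×0.232 = 34.336, 148×0.224 = 33.152, 148×0.161 = 23.828, 148×0.166 = 24.568.
cat         O        E   (O−E)²/E
0           1    8.288     6.4087
1          35   23.828     5.2381
2          30   34.336     0.5476
3          35   33.152     0.1030
4          24   23.828     0.0012
5+         23   24.568     0.1001
Sum = 12.399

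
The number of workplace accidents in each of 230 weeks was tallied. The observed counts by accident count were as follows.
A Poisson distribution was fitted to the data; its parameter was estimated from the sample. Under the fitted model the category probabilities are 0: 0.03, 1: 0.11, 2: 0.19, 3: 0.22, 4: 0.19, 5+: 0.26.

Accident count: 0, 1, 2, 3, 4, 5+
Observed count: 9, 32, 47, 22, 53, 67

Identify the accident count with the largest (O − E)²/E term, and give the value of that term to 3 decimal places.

3, 16.165

Expected counts E_i = n·p_i: 230×0.03 = 6.9, 230×0.11 = 25.3, 230×0.19 = 43.7, 230×0.22 = 50.6, 230×0.19 = 43.7, 230×0.26 = 59.8.
cat         O        E   (O−E)²/E
0           9      6.9     0.6391
1          32     25.3     1.7743
2          47     43.7     0.2492
3          22     50.6    16.1652
4          53     43.7     1.9792
5+         67     59.8     0.8669
The largest term is for 3: 16.165.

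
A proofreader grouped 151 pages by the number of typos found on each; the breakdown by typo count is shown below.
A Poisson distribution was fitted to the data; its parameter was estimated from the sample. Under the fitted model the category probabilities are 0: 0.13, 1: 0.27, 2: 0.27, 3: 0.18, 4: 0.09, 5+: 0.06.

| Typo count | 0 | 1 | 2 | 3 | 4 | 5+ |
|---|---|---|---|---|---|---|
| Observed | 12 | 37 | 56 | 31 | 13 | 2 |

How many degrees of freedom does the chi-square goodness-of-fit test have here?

There are k = 6 categories and 1 parameter estimated from the data, so df = 6 − 1 − 1 = 4.

4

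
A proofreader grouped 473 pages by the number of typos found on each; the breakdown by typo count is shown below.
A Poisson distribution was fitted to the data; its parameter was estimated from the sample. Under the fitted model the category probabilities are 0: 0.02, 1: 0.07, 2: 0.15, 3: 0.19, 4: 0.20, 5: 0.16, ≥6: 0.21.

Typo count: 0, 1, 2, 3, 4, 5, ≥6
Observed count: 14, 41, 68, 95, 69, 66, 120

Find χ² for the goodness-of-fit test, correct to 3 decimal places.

16.942

Expected counts E_i = n·p_i: 473×0.02 = 9.46, 473×0.07 = 33.11, 473×0.15 = 70.95, 473×0.19 = 89.87, 473×0.20 = 94.6, 473×0.16 = 75.68, 473×0.21 = 99.33.
cat         O        E   (O−E)²/E
0          14     9.46     2.1788
1          41    33.11     1.8802
2          68    70.95     0.1227
3          95    89.87     0.2928
4          69     94.6     6.9277
5          66    75.68     1.2381
≥6        120    99.33     4.3013
Sum = 16.942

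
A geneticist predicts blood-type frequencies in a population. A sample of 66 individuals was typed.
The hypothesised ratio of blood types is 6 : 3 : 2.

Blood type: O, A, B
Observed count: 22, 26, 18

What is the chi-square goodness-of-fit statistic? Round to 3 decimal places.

12.000

Ratio total = 11. Expected counts: 66×6/11 = 36, 66×3/11 = 18, 66×2/11 = 12.
χ² = (22−36)²/36 + (26−18)²/18 + (18−12)²/12
   = 5.4444 + 3.5556 + 3.0000
Sum = 12.000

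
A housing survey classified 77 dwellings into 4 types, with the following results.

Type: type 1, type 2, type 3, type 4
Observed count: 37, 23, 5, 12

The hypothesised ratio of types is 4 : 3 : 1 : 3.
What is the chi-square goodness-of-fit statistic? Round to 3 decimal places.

7.512

Ratio total = 11. Expected counts: 77×4/11 = 28, 77×3/11 = 21, 77×1/11 = 7, 77×3/11 = 21.
cat         O        E   (O−E)²/E
type 1     37       28     2.8929
type 2     23       21     0.1905
type 3      5        7     0.5714
type 4     12       21     3.8571
Sum = 7.512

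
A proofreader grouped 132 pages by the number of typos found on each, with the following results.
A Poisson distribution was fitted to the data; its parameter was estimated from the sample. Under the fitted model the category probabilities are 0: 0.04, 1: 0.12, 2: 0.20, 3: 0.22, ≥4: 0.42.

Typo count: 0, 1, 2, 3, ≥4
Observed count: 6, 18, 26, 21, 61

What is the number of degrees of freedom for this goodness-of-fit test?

There are k = 5 categories and 1 parameter estimated from the data, so df = 5 − 1 − 1 = 3.

3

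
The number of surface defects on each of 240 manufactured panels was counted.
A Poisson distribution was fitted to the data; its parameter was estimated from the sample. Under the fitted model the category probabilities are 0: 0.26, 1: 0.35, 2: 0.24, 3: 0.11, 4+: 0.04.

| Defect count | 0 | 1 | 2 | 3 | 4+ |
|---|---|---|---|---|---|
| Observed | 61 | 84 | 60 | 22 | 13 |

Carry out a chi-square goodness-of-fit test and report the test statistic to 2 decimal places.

2.07

Expected counts E_i = n·p_i: 240×0.26 = 62.4, 240×0.35 = 84, 240×0.24 = 57.6, 240×0.11 = 26.4, 240×0.04 = 9.6.
χ² = (61−62.4)²/62.4 + (84−84)²/84 + (60−57.6)²/57.6 + (22−26.4)²/26.4 + (13−9.6)²/9.6
   = 0.031 + 0.000 + 0.100 + 0.733 + 1.204
Sum = 2.07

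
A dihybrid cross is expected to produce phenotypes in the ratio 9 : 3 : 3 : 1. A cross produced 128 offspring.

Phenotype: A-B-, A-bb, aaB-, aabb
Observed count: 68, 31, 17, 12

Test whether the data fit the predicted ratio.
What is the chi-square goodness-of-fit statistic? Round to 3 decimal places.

6.306

Ratio total = 16. Expected counts: 128×9/16 = 72, 128×3/16 = 24, 128×3/16 = 24, 128×1/16 = 8.
χ² = (68−72)²/72 + (31−24)²/24 + (17−24)²/24 + (12−8)²/8
   = 0.2222 + 2.0417 + 2.0417 + 2.0000
Sum = 6.306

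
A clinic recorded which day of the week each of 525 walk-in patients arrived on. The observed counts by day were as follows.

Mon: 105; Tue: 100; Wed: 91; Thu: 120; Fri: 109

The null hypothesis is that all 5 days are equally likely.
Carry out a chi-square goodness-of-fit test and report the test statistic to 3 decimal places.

Under H₀ each category has probability 1/5, so each expected count is 525/5 = 105.
χ² = (105−105)²/105 + (100−105)²/105 + (91−105)²/105 + (120−105)²/105 + (109−105)²/105
   = 0.0000 + 0.2381 + 1.8667 + 2.1429 + 0.1524
Sum = 4.400

4.400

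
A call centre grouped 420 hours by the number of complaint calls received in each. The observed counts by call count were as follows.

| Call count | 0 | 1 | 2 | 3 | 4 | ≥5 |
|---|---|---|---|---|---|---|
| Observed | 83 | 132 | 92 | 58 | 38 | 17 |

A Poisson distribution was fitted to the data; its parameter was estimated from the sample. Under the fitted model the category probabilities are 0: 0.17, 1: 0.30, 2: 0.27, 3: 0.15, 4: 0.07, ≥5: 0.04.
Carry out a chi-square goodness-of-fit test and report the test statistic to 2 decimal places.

9.12

Expected counts E_i = n·p_i: 420×0.17 = 71.4, 420×0.30 = 126, 420×0.27 = 113.4, 420×0.15 = 63, 420×0.07 = 29.4, 420×0.04 = 16.8.
0: (83 − 71.4)²/71.4 = 134.56/71.4 = 1.885
1: (132 − 126)²/126 = 36/126 = 0.286
2: (92 − 113.4)²/113.4 = 457.96/113.4 = 4.038
3: (58 − 63)²/63 = 25/63 = 0.397
4: (38 − 29.4)²/29.4 = 73.96/29.4 = 2.516
≥5: (17 − 16.8)²/16.8 = 0.04/16.8 = 0.002
Sum = 9.12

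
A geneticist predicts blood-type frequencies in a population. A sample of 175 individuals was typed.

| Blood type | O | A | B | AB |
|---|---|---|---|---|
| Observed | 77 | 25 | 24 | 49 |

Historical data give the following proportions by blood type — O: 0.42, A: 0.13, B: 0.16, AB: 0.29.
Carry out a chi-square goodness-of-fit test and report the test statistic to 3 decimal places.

1.021

Expected counts E_i = n·p_i: 175×0.42 = 73.5, 175×0.13 = 22.75, 175×0.16 = 28, 175×0.29 = 50.75.
χ² = (77−73.5)²/73.5 + (25−22.75)²/22.75 + (24−28)²/28 + (49−50.75)²/50.75
   = 0.1667 + 0.2225 + 0.5714 + 0.0603
Sum = 1.021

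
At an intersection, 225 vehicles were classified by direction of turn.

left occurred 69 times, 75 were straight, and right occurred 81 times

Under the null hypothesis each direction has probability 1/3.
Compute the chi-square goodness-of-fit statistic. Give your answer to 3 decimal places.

Under H₀ each category has probability 1/3, so each expected count is 225/3 = 75.
cat           O        E   (O−E)²/E
left         69       75     0.4800
straight     75       75     0.0000
right        81       75     0.4800
Sum = 0.960

0.960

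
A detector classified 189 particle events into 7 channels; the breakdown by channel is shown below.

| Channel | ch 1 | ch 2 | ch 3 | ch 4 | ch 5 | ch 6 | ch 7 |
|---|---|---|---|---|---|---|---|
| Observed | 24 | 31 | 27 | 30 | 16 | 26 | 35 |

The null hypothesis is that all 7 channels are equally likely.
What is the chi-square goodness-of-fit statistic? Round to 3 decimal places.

Expected count for each of the 7 categories: 189/7 = 27.
cat         O        E   (O−E)²/E
ch 1       24       27     0.3333
ch 2       31       27     0.5926
ch 3       27       27     0.0000
ch 4       30       27     0.3333
ch 5       16       27     4.4815
ch 6       26       27     0.0370
ch 7       35       27     2.3704
Sum = 8.148

8.148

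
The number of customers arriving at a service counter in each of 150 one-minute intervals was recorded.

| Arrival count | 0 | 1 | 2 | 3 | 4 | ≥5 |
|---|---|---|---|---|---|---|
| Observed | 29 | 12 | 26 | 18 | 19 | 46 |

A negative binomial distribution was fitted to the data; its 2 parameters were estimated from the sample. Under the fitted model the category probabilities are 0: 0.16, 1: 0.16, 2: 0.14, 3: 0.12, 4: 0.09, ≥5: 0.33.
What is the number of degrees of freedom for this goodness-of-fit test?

There are k = 6 categories and 2 parameters estimated from the data, so df = 6 − 1 − 2 = 3.

3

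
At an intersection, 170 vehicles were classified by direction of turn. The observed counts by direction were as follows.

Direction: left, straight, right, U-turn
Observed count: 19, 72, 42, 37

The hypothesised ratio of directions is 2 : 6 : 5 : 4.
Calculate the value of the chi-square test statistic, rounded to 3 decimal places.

Ratio total = 17. Expected counts: 170×2/17 = 20, 170×6/17 = 60, 170×5/17 = 50, 170×4/17 = 40.
χ² = (19−20)²/20 + (72−60)²/60 + (42−50)²/50 + (37−40)²/40
   = 0.0500 + 2.4000 + 1.2800 + 0.2250
Sum = 3.955

3.955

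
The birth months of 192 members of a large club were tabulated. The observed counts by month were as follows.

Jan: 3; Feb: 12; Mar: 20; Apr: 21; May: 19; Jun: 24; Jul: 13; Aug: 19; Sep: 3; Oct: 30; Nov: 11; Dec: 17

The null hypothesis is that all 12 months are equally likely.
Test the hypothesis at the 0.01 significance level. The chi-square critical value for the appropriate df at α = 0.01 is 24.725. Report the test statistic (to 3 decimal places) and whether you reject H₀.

Under H₀ each category has probability 1/12, so each expected count is 192/12 = 16.
cat         O        E   (O−E)²/E
Jan         3       16    10.5625
Feb        12       16     1.0000
Mar        20       16     1.0000
Apr        21       16     1.5625
May        19       16     0.5625
Jun        24       16     4.0000
Jul        13       16     0.5625
Aug        19       16     0.5625
Sep         3       16    10.5625
Oct        30       16    12.2500
Nov        11       16     1.5625
Dec        17       16     0.0625
Sum = 44.250
df = 11. Since 44.250 > 24.725, we reject H₀.

44.250; reject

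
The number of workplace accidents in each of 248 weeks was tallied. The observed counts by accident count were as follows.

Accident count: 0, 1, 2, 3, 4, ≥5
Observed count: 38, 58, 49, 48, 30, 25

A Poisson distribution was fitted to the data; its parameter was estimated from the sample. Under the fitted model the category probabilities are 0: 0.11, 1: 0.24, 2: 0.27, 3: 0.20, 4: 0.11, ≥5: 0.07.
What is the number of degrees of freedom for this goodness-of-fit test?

There are k = 6 categories and 1 parameter estimated from the data, so df = 6 − 1 − 1 = 4.

4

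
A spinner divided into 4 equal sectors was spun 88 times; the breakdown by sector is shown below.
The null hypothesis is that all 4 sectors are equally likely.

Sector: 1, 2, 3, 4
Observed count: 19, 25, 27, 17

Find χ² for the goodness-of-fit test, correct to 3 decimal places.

Under H₀ each category has probability 1/4, so each expected count is 88/4 = 22.
cat         O        E   (O−E)²/E
1          19       22     0.4091
2          25       22     0.4091
3          27       22     1.1364
4          17       22     1.1364
Sum = 3.091

3.091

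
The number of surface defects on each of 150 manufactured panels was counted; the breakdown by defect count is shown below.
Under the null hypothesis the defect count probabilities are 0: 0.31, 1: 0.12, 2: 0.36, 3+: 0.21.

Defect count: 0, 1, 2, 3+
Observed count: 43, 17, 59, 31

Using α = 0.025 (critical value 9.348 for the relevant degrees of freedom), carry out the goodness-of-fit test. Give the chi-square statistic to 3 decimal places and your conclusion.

0.790; do not reject

Expected counts E_i = n·p_i: 150×0.31 = 46.5, 150×0.12 = 18, 150×0.36 = 54, 150×0.21 = 31.5.
χ² = (43−46.5)²/46.5 + (17−18)²/18 + (59−54)²/54 + (31−31.5)²/31.5
   = 0.2634 + 0.0556 + 0.4630 + 0.0079
Sum = 0.790
df = 3. Since 0.790 < 9.348, we do not reject H₀.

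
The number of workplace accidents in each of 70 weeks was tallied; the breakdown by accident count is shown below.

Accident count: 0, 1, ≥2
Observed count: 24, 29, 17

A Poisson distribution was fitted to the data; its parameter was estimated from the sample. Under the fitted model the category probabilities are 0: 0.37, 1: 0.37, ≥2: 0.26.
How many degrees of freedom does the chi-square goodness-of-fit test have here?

There are k = 3 categories and 1 parameter estimated from the data, so df = 3 − 1 − 1 = 1.

1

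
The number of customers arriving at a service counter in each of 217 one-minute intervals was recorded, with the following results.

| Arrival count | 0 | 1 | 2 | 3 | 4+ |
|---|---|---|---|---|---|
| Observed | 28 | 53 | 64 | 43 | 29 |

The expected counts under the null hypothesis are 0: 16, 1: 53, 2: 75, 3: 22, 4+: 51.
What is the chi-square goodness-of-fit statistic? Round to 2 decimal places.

χ² = (28−16)²/16 + (53−53)²/53 + (64−75)²/75 + (43−22)²/22 + (29−51)²/51
   = 9.000 + 0.000 + 1.613 + 20.045 + 9.490
Sum = 40.15

40.15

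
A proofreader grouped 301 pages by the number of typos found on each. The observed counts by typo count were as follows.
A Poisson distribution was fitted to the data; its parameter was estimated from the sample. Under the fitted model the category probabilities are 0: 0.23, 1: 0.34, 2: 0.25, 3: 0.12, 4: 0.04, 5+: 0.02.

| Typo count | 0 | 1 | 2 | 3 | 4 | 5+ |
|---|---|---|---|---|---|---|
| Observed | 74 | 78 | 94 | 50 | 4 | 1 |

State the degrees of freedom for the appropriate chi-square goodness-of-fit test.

4

There are k = 6 categories and 1 parameter estimated from the data, so df = 6 − 1 − 1 = 4.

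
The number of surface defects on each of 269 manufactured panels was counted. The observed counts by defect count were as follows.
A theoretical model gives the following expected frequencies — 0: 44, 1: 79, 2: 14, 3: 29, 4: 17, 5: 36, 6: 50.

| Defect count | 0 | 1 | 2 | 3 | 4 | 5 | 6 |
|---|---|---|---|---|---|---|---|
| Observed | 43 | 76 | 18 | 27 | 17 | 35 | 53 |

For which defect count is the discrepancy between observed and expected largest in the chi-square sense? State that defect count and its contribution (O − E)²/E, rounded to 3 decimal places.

2, 1.143

cat         O        E   (O−E)²/E
0          43       44     0.0227
1          76       79     0.1139
2          18       14     1.1429
3          27       29     0.1379
4          17       17     0.0000
5          35       36     0.0278
6          53       50     0.1800
The largest term is for 2: 1.143.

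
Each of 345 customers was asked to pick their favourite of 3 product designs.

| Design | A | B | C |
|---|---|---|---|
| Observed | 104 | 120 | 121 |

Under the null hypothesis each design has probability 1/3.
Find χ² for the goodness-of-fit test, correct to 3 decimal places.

Under H₀ each category has probability 1/3, so each expected count is 345/3 = 115.
cat         O        E   (O−E)²/E
A         104      115     1.0522
B         120      115     0.2174
C         121      115     0.3130
Sum = 1.583

1.583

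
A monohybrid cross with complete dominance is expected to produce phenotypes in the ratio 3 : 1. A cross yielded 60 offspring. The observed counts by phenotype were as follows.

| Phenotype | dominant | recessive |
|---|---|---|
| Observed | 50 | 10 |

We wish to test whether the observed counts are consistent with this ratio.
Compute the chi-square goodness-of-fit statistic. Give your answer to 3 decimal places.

Ratio total = 4. Expected counts: 60×3/4 = 45, 60×1/4 = 15.
χ² = (50−45)²/45 + (10−15)²/15
   = 0.5556 + 1.6667
Sum = 2.222

2.222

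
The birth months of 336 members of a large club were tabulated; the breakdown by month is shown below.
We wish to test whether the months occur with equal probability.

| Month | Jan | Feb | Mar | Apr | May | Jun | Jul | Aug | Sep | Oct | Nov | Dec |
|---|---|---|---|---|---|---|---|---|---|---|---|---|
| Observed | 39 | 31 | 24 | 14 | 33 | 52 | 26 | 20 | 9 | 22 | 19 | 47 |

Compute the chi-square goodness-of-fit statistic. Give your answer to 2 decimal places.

66.07

Expected count for each of the 12 categories: 336/12 = 28.
cat         O        E   (O−E)²/E
Jan        39       28      4.321
Feb        31       28      0.321
Mar        24       28      0.571
Apr        14       28      7.000
May        33       28      0.893
Jun        52       28     20.571
Jul        26       28      0.143
Aug        20       28      2.286
Sep         9       28     12.893
Oct        22       28      1.286
Nov        19       28      2.893
Dec        47       28     12.893
Sum = 66.07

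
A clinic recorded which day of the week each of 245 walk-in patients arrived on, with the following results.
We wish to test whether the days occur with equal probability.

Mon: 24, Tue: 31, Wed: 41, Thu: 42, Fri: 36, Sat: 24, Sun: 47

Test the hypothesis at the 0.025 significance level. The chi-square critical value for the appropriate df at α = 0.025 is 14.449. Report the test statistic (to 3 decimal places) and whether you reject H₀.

13.943; do not reject

Expected count for each of the 7 categories: 245/7 = 35.
χ² = (24−35)²/35 + (31−35)²/35 + (41−35)²/35 + (42−35)²/35 + (36−35)²/35 + (24−35)²/35 + (47−35)²/35
   = 3.4571 + 0.4571 + 1.0286 + 1.4000 + 0.0286 + 3.4571 + 4.1143
Sum = 13.943
df = 6. Since 13.943 < 14.449, we do not reject H₀.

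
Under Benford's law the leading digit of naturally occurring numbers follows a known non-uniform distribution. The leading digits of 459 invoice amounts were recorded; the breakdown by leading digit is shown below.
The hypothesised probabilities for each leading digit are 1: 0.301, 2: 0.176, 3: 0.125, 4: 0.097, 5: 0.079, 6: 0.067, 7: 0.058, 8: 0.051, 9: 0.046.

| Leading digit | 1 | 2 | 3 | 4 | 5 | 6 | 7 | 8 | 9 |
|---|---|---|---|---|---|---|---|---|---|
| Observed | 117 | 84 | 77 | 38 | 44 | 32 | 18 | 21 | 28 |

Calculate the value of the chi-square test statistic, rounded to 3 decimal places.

Expected counts E_i = n·p_i: 459×0.301 = 138.159, 459×0.176 = 80.784, 459×0.125 = 57.375, 459×0.097 = 44.523, 459×0.079 = 36.261, 459×0.067 = 30.753, 459×0.058 = 26.622, 459×0.051 = 23.409, 459×0.046 = 21.114.
χ² = (117−138.159)²/138.159 + (84−80.784)²/80.784 + (77−57.375)²/57.375 + (38−44.523)²/44.523 + (44−36.261)²/36.261 + (32−30.753)²/30.753 + (18−26.622)²/26.622 + (21−23.409)²/23.409 + (28−21.114)²/21.114
   = 3.2405 + 0.1280 + 6.7127 + 0.9557 + 1.6517 + 0.0506 + 2.7924 + 0.2479 + 2.2458
Sum = 18.025

18.025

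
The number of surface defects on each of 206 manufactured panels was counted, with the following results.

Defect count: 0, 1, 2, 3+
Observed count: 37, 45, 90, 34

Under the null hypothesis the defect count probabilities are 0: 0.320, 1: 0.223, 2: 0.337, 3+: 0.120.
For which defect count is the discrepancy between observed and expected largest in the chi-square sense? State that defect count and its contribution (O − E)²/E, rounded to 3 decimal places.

0, 12.688

Expected counts E_i = n·p_i: 206×0.320 = 65.92, 206×0.223 = 45.938, 206×0.337 = 69.422, 206×0.120 = 24.72.
χ² = (37−65.92)²/65.92 + (45−45.938)²/45.938 + (90−69.422)²/69.422 + (34−24.72)²/24.72
   = 12.6876 + 0.0192 + 6.0997 + 3.4838
The largest term is for 0: 12.688.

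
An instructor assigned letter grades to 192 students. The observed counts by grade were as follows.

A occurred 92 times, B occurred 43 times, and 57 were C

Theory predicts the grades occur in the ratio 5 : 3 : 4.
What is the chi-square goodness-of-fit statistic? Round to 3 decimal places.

3.086

Ratio total = 12. Expected counts: 192×5/12 = 80, 192×3/12 = 48, 192×4/12 = 64.
A: (92 − 80)²/80 = 144/80 = 1.8000
B: (43 − 48)²/48 = 25/48 = 0.5208
C: (57 − 64)²/64 = 49/64 = 0.7656
Sum = 3.086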